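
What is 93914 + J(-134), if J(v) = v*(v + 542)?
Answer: 39242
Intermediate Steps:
J(v) = v*(542 + v)
93914 + J(-134) = 93914 - 134*(542 - 134) = 93914 - 134*408 = 93914 - 54672 = 39242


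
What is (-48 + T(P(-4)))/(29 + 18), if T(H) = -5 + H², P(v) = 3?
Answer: -44/47 ≈ -0.93617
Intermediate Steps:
(-48 + T(P(-4)))/(29 + 18) = (-48 + (-5 + 3²))/(29 + 18) = (-48 + (-5 + 9))/47 = (-48 + 4)*(1/47) = -44*1/47 = -44/47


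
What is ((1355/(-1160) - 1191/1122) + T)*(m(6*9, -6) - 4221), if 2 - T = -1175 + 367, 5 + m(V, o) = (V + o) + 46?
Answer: -36200773263/10846 ≈ -3.3377e+6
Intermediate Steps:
m(V, o) = 41 + V + o (m(V, o) = -5 + ((V + o) + 46) = -5 + (46 + V + o) = 41 + V + o)
T = 810 (T = 2 - (-1175 + 367) = 2 - 1*(-808) = 2 + 808 = 810)
((1355/(-1160) - 1191/1122) + T)*(m(6*9, -6) - 4221) = ((1355/(-1160) - 1191/1122) + 810)*((41 + 6*9 - 6) - 4221) = ((1355*(-1/1160) - 1191*1/1122) + 810)*((41 + 54 - 6) - 4221) = ((-271/232 - 397/374) + 810)*(89 - 4221) = (-96729/43384 + 810)*(-4132) = (35044311/43384)*(-4132) = -36200773263/10846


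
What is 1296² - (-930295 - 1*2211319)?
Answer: 4821230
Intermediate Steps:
1296² - (-930295 - 1*2211319) = 1679616 - (-930295 - 2211319) = 1679616 - 1*(-3141614) = 1679616 + 3141614 = 4821230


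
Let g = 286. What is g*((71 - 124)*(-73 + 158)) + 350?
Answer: -1288080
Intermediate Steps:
g*((71 - 124)*(-73 + 158)) + 350 = 286*((71 - 124)*(-73 + 158)) + 350 = 286*(-53*85) + 350 = 286*(-4505) + 350 = -1288430 + 350 = -1288080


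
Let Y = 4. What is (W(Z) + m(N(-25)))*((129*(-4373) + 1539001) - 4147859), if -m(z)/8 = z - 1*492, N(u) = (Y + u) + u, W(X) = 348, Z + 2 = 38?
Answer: -14760679700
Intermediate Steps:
Z = 36 (Z = -2 + 38 = 36)
N(u) = 4 + 2*u (N(u) = (4 + u) + u = 4 + 2*u)
m(z) = 3936 - 8*z (m(z) = -8*(z - 1*492) = -8*(z - 492) = -8*(-492 + z) = 3936 - 8*z)
(W(Z) + m(N(-25)))*((129*(-4373) + 1539001) - 4147859) = (348 + (3936 - 8*(4 + 2*(-25))))*((129*(-4373) + 1539001) - 4147859) = (348 + (3936 - 8*(4 - 50)))*((-564117 + 1539001) - 4147859) = (348 + (3936 - 8*(-46)))*(974884 - 4147859) = (348 + (3936 + 368))*(-3172975) = (348 + 4304)*(-3172975) = 4652*(-3172975) = -14760679700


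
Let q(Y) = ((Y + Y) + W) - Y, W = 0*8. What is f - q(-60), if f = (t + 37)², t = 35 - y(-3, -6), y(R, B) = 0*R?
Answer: 5244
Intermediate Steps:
W = 0
y(R, B) = 0
t = 35 (t = 35 - 1*0 = 35 + 0 = 35)
f = 5184 (f = (35 + 37)² = 72² = 5184)
q(Y) = Y (q(Y) = ((Y + Y) + 0) - Y = (2*Y + 0) - Y = 2*Y - Y = Y)
f - q(-60) = 5184 - 1*(-60) = 5184 + 60 = 5244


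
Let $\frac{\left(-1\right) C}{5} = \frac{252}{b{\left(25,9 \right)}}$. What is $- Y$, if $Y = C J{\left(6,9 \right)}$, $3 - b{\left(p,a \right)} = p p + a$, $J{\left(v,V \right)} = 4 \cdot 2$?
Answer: $- \frac{10080}{631} \approx -15.975$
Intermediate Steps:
$J{\left(v,V \right)} = 8$
$b{\left(p,a \right)} = 3 - a - p^{2}$ ($b{\left(p,a \right)} = 3 - \left(p p + a\right) = 3 - \left(p^{2} + a\right) = 3 - \left(a + p^{2}\right) = 3 - a - p^{2}$)
$C = \frac{1260}{631}$ ($C = - 5 \frac{252}{3 - 9 - 25^{2}} = - 5 \frac{252}{3 - 9 - 625} = - 5 \frac{252}{-631} = - 5 \cdot 252 \left(- \frac{1}{631}\right) = \left(-5\right) \left(- \frac{252}{631}\right) = \frac{1260}{631} \approx 1.9968$)
$Y = \frac{10080}{631}$ ($Y = \frac{1260}{631} \cdot 8 = \frac{10080}{631} \approx 15.975$)
$- Y = \left(-1\right) \frac{10080}{631} = - \frac{10080}{631}$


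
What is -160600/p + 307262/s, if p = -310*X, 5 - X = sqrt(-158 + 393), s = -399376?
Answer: -1703508421/129996888 - 1606*sqrt(235)/651 ≈ -50.922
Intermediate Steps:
X = 5 - sqrt(235) (X = 5 - sqrt(-158 + 393) = 5 - sqrt(235) ≈ -10.330)
p = -1550 + 310*sqrt(235) (p = -310*(5 - sqrt(235)) = -1550 + 310*sqrt(235) ≈ 3202.2)
-160600/p + 307262/s = -160600/(-1550 + 310*sqrt(235)) + 307262/(-399376) = -160600/(-1550 + 310*sqrt(235)) + 307262*(-1/399376) = -160600/(-1550 + 310*sqrt(235)) - 153631/199688 = -153631/199688 - 160600/(-1550 + 310*sqrt(235))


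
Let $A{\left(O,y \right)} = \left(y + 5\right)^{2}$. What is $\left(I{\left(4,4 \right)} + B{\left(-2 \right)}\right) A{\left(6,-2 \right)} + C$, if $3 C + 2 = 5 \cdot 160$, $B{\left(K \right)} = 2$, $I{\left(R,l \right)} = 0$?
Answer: $284$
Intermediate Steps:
$A{\left(O,y \right)} = \left(5 + y\right)^{2}$
$C = 266$ ($C = - \frac{2}{3} + \frac{5 \cdot 160}{3} = - \frac{2}{3} + \frac{1}{3} \cdot 800 = - \frac{2}{3} + \frac{800}{3} = 266$)
$\left(I{\left(4,4 \right)} + B{\left(-2 \right)}\right) A{\left(6,-2 \right)} + C = \left(0 + 2\right) \left(5 - 2\right)^{2} + 266 = 2 \cdot 3^{2} + 266 = 2 \cdot 9 + 266 = 18 + 266 = 284$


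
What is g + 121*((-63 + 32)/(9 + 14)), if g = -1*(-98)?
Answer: -1497/23 ≈ -65.087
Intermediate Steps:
g = 98
g + 121*((-63 + 32)/(9 + 14)) = 98 + 121*((-63 + 32)/(9 + 14)) = 98 + 121*(-31/23) = 98 - 3751/23 = -1497/23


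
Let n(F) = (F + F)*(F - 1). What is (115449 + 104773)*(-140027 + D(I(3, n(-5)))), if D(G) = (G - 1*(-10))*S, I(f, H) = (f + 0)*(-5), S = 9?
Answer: -30846935984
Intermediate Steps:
n(F) = 2*F*(-1 + F) (n(F) = (2*F)*(-1 + F) = 2*F*(-1 + F))
I(f, H) = -5*f (I(f, H) = f*(-5) = -5*f)
D(G) = 90 + 9*G (D(G) = (G - 1*(-10))*9 = (G + 10)*9 = (10 + G)*9 = 90 + 9*G)
(115449 + 104773)*(-140027 + D(I(3, n(-5)))) = (115449 + 104773)*(-140027 + (90 + 9*(-5*3))) = 220222*(-140027 + (90 + 9*(-15))) = 220222*(-140027 + (90 - 135)) = 220222*(-140027 - 45) = 220222*(-140072) = -30846935984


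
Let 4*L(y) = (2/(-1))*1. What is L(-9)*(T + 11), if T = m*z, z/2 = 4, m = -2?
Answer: 5/2 ≈ 2.5000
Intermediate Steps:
z = 8 (z = 2*4 = 8)
T = -16 (T = -2*8 = -16)
L(y) = -½ (L(y) = ((2/(-1))*1)/4 = ((2*(-1))*1)/4 = (-2*1)/4 = (¼)*(-2) = -½)
L(-9)*(T + 11) = -(-16 + 11)/2 = -½*(-5) = 5/2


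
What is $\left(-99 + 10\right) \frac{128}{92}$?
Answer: $- \frac{2848}{23} \approx -123.83$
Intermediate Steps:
$\left(-99 + 10\right) \frac{128}{92} = - 89 \cdot 128 \cdot \frac{1}{92} = \left(-89\right) \frac{32}{23} = - \frac{2848}{23}$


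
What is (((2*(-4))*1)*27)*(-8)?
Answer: 1728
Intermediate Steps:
(((2*(-4))*1)*27)*(-8) = (-8*1*27)*(-8) = -8*27*(-8) = -216*(-8) = 1728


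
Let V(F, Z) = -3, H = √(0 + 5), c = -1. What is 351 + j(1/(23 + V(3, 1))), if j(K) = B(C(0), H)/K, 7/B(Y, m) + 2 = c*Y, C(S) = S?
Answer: 281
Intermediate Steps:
H = √5 ≈ 2.2361
B(Y, m) = 7/(-2 - Y)
j(K) = -7/(2*K) (j(K) = (7/(-2 - 1*0))/K = (7/(-2 + 0))/K = (7/(-2))/K = (7*(-½))/K = -7/(2*K))
351 + j(1/(23 + V(3, 1))) = 351 - 7/(2*(1/(23 - 3))) = 351 - 7/(2*(1/20)) = 351 - 7/(2*1/20) = 351 - 7/2*20 = 351 - 70 = 281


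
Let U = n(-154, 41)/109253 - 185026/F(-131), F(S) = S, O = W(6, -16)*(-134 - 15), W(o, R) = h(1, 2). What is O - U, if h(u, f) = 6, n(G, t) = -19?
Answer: -33009698931/14312143 ≈ -2306.4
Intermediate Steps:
W(o, R) = 6
O = -894 (O = 6*(-134 - 15) = 6*(-149) = -894)
U = 20214643089/14312143 (U = -19/109253 - 185026/(-131) = -19*1/109253 - 185026*(-1/131) = -19/109253 + 185026/131 = 20214643089/14312143 ≈ 1412.4)
O - U = -894 - 1*20214643089/14312143 = -894 - 20214643089/14312143 = -33009698931/14312143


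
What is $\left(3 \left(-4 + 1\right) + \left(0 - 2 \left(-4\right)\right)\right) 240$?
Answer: $-240$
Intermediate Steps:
$\left(3 \left(-4 + 1\right) + \left(0 - 2 \left(-4\right)\right)\right) 240 = \left(3 \left(-3\right) + \left(0 - -8\right)\right) 240 = \left(-9 + \left(0 + 8\right)\right) 240 = \left(-9 + 8\right) 240 = \left(-1\right) 240 = -240$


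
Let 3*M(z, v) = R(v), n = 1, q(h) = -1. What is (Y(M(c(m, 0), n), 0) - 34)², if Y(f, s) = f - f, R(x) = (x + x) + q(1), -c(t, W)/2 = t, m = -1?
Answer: 1156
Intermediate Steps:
c(t, W) = -2*t
R(x) = -1 + 2*x (R(x) = (x + x) - 1 = 2*x - 1 = -1 + 2*x)
M(z, v) = -⅓ + 2*v/3 (M(z, v) = (-1 + 2*v)/3 = -⅓ + 2*v/3)
Y(f, s) = 0
(Y(M(c(m, 0), n), 0) - 34)² = (0 - 34)² = (-34)² = 1156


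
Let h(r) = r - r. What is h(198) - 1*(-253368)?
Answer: 253368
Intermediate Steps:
h(r) = 0
h(198) - 1*(-253368) = 0 - 1*(-253368) = 0 + 253368 = 253368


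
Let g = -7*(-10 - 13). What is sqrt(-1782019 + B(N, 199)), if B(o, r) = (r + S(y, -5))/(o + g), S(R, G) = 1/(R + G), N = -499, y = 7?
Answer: I*sqrt(1204645243)/26 ≈ 1334.9*I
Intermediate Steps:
S(R, G) = 1/(G + R)
g = 161 (g = -7*(-23) = 161)
B(o, r) = (1/2 + r)/(161 + o) (B(o, r) = (r + 1/(-5 + 7))/(o + 161) = (r + 1/2)/(161 + o) = (1/2 + r)/(161 + o))
sqrt(-1782019 + B(N, 199)) = sqrt(-1782019 + (1/2 + 199)/(161 - 499)) = sqrt(-1782019 + (399/2)/(-338)) = sqrt(-1782019 - 1/338*399/2) = sqrt(-1782019 - 399/676) = sqrt(-1204645243/676) = I*sqrt(1204645243)/26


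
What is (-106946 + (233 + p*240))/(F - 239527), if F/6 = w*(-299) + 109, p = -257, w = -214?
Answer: -168393/145043 ≈ -1.1610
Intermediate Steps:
F = 384570 (F = 6*(-214*(-299) + 109) = 6*(63986 + 109) = 6*64095 = 384570)
(-106946 + (233 + p*240))/(F - 239527) = (-106946 + (233 - 257*240))/(384570 - 239527) = (-106946 + (233 - 61680))/145043 = (-106946 - 61447)*(1/145043) = -168393*1/145043 = -168393/145043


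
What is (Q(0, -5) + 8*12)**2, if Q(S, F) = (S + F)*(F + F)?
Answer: 21316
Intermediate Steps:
Q(S, F) = 2*F*(F + S) (Q(S, F) = (F + S)*(2*F) = 2*F*(F + S))
(Q(0, -5) + 8*12)**2 = (2*(-5)*(-5 + 0) + 8*12)**2 = (2*(-5)*(-5) + 96)**2 = (50 + 96)**2 = 146**2 = 21316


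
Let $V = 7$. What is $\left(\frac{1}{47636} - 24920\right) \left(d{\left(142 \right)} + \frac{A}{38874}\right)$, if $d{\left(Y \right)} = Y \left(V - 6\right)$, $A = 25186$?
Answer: $- \frac{1097126361509331}{308633644} \approx -3.5548 \cdot 10^{6}$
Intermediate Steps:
$d{\left(Y \right)} = Y$ ($d{\left(Y \right)} = Y \left(7 - 6\right) = Y 1 = Y$)
$\left(\frac{1}{47636} - 24920\right) \left(d{\left(142 \right)} + \frac{A}{38874}\right) = \left(\frac{1}{47636} - 24920\right) \left(142 + \frac{25186}{38874}\right) = \left(\frac{1}{47636} - 24920\right) \left(142 + 25186 \cdot \frac{1}{38874}\right) = - \frac{1187089119 \left(142 + \frac{12593}{19437}\right)}{47636} = \left(- \frac{1187089119}{47636}\right) \frac{2772647}{19437} = - \frac{1097126361509331}{308633644}$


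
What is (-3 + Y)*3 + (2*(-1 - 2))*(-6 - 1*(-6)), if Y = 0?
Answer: -9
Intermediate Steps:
(-3 + Y)*3 + (2*(-1 - 2))*(-6 - 1*(-6)) = (-3 + 0)*3 + (2*(-1 - 2))*(-6 - 1*(-6)) = -3*3 + (2*(-3))*(-6 + 6) = -9 - 6*0 = -9 + 0 = -9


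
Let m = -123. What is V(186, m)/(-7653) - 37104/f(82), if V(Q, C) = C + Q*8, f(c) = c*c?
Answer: -24427931/4288231 ≈ -5.6965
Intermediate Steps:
f(c) = c**2
V(Q, C) = C + 8*Q
V(186, m)/(-7653) - 37104/f(82) = (-123 + 8*186)/(-7653) - 37104/(82**2) = (-123 + 1488)*(-1/7653) - 37104/6724 = 1365*(-1/7653) - 37104*1/6724 = -455/2551 - 9276/1681 = -24427931/4288231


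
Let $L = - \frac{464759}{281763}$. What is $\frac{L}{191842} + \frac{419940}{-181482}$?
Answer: $- \frac{540464562715859}{233567236544166} \approx -2.314$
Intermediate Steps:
$L = - \frac{464759}{281763}$ ($L = \left(-464759\right) \frac{1}{281763} = - \frac{464759}{281763} \approx -1.6495$)
$\frac{L}{191842} + \frac{419940}{-181482} = - \frac{464759}{281763 \cdot 191842} + \frac{419940}{-181482} = \left(- \frac{464759}{281763}\right) \frac{1}{191842} + 419940 \left(- \frac{1}{181482}\right) = - \frac{464759}{54053977446} - \frac{69990}{30247} = - \frac{540464562715859}{233567236544166}$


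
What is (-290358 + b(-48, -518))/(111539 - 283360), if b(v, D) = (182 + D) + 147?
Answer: 290547/171821 ≈ 1.6910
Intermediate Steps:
b(v, D) = 329 + D
(-290358 + b(-48, -518))/(111539 - 283360) = (-290358 + (329 - 518))/(111539 - 283360) = (-290358 - 189)/(-171821) = -290547*(-1/171821) = 290547/171821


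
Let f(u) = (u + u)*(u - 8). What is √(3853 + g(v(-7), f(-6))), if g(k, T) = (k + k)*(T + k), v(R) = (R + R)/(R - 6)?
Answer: 3*√79189/13 ≈ 64.940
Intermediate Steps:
f(u) = 2*u*(-8 + u) (f(u) = (2*u)*(-8 + u) = 2*u*(-8 + u))
v(R) = 2*R/(-6 + R) (v(R) = (2*R)/(-6 + R) = 2*R/(-6 + R))
g(k, T) = 2*k*(T + k) (g(k, T) = (2*k)*(T + k) = 2*k*(T + k))
√(3853 + g(v(-7), f(-6))) = √(3853 + 2*(2*(-7)/(-6 - 7))*(2*(-6)*(-8 - 6) + 2*(-7)/(-6 - 7))) = √(3853 + 2*(2*(-7)/(-13))*(2*(-6)*(-14) + 2*(-7)/(-13))) = √(3853 + 2*(2*(-7)*(-1/13))*(168 + 2*(-7)*(-1/13))) = √(3853 + 2*(14/13)*(168 + 14/13)) = √(3853 + 2*(14/13)*(2198/13)) = √(3853 + 61544/169) = √(712701/169) = 3*√79189/13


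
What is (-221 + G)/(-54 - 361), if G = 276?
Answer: -11/83 ≈ -0.13253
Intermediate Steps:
(-221 + G)/(-54 - 361) = (-221 + 276)/(-54 - 361) = 55/(-415) = 55*(-1/415) = -11/83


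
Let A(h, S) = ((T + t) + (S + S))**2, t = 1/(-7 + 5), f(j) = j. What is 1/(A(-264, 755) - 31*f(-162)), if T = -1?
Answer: 4/9122377 ≈ 4.3848e-7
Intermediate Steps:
t = -1/2 (t = 1/(-2) = -1/2 ≈ -0.50000)
A(h, S) = (-3/2 + 2*S)**2 (A(h, S) = ((-1 - 1/2) + (S + S))**2 = (-3/2 + 2*S)**2)
1/(A(-264, 755) - 31*f(-162)) = 1/((-3 + 4*755)**2/4 - 31*(-162)) = 1/((-3 + 3020)**2/4 + 5022) = 1/((1/4)*3017**2 + 5022) = 1/((1/4)*9102289 + 5022) = 1/(9102289/4 + 5022) = 1/(9122377/4) = 4/9122377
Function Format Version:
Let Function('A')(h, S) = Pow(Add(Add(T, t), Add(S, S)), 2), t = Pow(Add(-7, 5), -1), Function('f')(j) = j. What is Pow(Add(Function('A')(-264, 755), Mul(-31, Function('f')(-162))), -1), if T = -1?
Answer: Rational(4, 9122377) ≈ 4.3848e-7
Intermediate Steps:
t = Rational(-1, 2) (t = Pow(-2, -1) = Rational(-1, 2) ≈ -0.50000)
Function('A')(h, S) = Pow(Add(Rational(-3, 2), Mul(2, S)), 2) (Function('A')(h, S) = Pow(Add(Add(-1, Rational(-1, 2)), Add(S, S)), 2) = Pow(Add(Rational(-3, 2), Mul(2, S)), 2))
Pow(Add(Function('A')(-264, 755), Mul(-31, Function('f')(-162))), -1) = Pow(Add(Mul(Rational(1, 4), Pow(Add(-3, Mul(4, 755)), 2)), Mul(-31, -162)), -1) = Pow(Add(Mul(Rational(1, 4), Pow(Add(-3, 3020), 2)), 5022), -1) = Pow(Add(Mul(Rational(1, 4), Pow(3017, 2)), 5022), -1) = Pow(Add(Mul(Rational(1, 4), 9102289), 5022), -1) = Pow(Add(Rational(9102289, 4), 5022), -1) = Pow(Rational(9122377, 4), -1) = Rational(4, 9122377)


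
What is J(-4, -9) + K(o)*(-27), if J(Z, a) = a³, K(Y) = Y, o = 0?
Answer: -729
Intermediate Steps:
J(-4, -9) + K(o)*(-27) = (-9)³ + 0*(-27) = -729 + 0 = -729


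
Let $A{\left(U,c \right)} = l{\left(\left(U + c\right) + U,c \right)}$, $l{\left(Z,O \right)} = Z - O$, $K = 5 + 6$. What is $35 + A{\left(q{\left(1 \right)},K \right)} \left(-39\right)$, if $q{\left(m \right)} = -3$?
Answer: $269$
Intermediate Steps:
$K = 11$
$A{\left(U,c \right)} = 2 U$ ($A{\left(U,c \right)} = \left(\left(U + c\right) + U\right) - c = \left(c + 2 U\right) - c = 2 U$)
$35 + A{\left(q{\left(1 \right)},K \right)} \left(-39\right) = 35 + 2 \left(-3\right) \left(-39\right) = 35 - -234 = 35 + 234 = 269$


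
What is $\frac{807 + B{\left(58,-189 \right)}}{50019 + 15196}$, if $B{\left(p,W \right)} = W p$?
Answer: $- \frac{2031}{13043} \approx -0.15572$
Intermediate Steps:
$\frac{807 + B{\left(58,-189 \right)}}{50019 + 15196} = \frac{807 - 10962}{50019 + 15196} = \frac{807 - 10962}{65215} = \left(-10155\right) \frac{1}{65215} = - \frac{2031}{13043}$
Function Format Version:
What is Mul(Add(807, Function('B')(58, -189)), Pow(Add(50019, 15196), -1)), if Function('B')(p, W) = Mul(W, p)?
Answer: Rational(-2031, 13043) ≈ -0.15572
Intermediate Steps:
Mul(Add(807, Function('B')(58, -189)), Pow(Add(50019, 15196), -1)) = Mul(Add(807, Mul(-189, 58)), Pow(Add(50019, 15196), -1)) = Mul(Add(807, -10962), Pow(65215, -1)) = Mul(-10155, Rational(1, 65215)) = Rational(-2031, 13043)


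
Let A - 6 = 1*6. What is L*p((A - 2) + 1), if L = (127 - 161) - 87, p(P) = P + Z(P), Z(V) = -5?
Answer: -726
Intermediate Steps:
A = 12 (A = 6 + 1*6 = 6 + 6 = 12)
p(P) = -5 + P (p(P) = P - 5 = -5 + P)
L = -121 (L = -34 - 87 = -121)
L*p((A - 2) + 1) = -121*(-5 + ((12 - 2) + 1)) = -121*(-5 + (10 + 1)) = -121*(-5 + 11) = -121*6 = -726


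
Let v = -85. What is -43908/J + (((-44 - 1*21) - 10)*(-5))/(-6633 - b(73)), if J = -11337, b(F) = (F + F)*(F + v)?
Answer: 23340397/6148433 ≈ 3.7962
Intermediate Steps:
b(F) = 2*F*(-85 + F) (b(F) = (F + F)*(F - 85) = (2*F)*(-85 + F) = 2*F*(-85 + F))
-43908/J + (((-44 - 1*21) - 10)*(-5))/(-6633 - b(73)) = -43908/(-11337) + (((-44 - 1*21) - 10)*(-5))/(-6633 - 2*73*(-85 + 73)) = -43908*(-1/11337) + (((-44 - 21) - 10)*(-5))/(-6633 - 2*73*(-12)) = 14636/3779 + ((-65 - 10)*(-5))/(-6633 - 1*(-1752)) = 14636/3779 + (-75*(-5))/(-6633 + 1752) = 14636/3779 + 375/(-4881) = 14636/3779 + 375*(-1/4881) = 14636/3779 - 125/1627 = 23340397/6148433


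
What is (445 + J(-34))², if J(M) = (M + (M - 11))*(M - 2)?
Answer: 10817521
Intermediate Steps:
J(M) = (-11 + 2*M)*(-2 + M) (J(M) = (M + (-11 + M))*(-2 + M) = (-11 + 2*M)*(-2 + M))
(445 + J(-34))² = (445 + (22 - 15*(-34) + 2*(-34)²))² = (445 + (22 + 510 + 2*1156))² = (445 + (22 + 510 + 2312))² = (445 + 2844)² = 3289² = 10817521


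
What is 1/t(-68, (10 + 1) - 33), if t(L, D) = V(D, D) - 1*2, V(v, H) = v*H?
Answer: 1/482 ≈ 0.0020747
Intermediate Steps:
V(v, H) = H*v
t(L, D) = -2 + D² (t(L, D) = D*D - 1*2 = D² - 2 = -2 + D²)
1/t(-68, (10 + 1) - 33) = 1/(-2 + ((10 + 1) - 33)²) = 1/(-2 + (11 - 33)²) = 1/(-2 + (-22)²) = 1/(-2 + 484) = 1/482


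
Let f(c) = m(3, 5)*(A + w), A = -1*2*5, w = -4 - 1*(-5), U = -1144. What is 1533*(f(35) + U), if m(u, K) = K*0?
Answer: -1753752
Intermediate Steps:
m(u, K) = 0
w = 1 (w = -4 + 5 = 1)
A = -10 (A = -2*5 = -10)
f(c) = 0 (f(c) = 0*(-10 + 1) = 0*(-9) = 0)
1533*(f(35) + U) = 1533*(0 - 1144) = 1533*(-1144) = -1753752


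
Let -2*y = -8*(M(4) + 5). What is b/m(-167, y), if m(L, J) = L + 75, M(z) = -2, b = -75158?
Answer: 37579/46 ≈ 816.93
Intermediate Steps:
y = 12 (y = -(-4)*(-2 + 5) = -(-4)*3 = -½*(-24) = 12)
m(L, J) = 75 + L
b/m(-167, y) = -75158/(75 - 167) = -75158/(-92) = -75158*(-1/92) = 37579/46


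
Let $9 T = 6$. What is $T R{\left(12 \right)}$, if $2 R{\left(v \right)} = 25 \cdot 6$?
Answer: $50$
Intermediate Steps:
$T = \frac{2}{3}$ ($T = \frac{1}{9} \cdot 6 = \frac{2}{3} \approx 0.66667$)
$R{\left(v \right)} = 75$ ($R{\left(v \right)} = \frac{25 \cdot 6}{2} = \frac{1}{2} \cdot 150 = 75$)
$T R{\left(12 \right)} = \frac{2}{3} \cdot 75 = 50$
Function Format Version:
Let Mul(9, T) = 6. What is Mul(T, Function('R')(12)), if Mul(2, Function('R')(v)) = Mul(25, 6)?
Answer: 50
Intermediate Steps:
T = Rational(2, 3) (T = Mul(Rational(1, 9), 6) = Rational(2, 3) ≈ 0.66667)
Function('R')(v) = 75 (Function('R')(v) = Mul(Rational(1, 2), Mul(25, 6)) = Mul(Rational(1, 2), 150) = 75)
Mul(T, Function('R')(12)) = Mul(Rational(2, 3), 75) = 50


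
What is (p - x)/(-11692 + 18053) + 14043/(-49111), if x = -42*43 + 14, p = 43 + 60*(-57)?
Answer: -167168458/312395071 ≈ -0.53512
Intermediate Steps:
p = -3377 (p = 43 - 3420 = -3377)
x = -1792 (x = -1806 + 14 = -1792)
(p - x)/(-11692 + 18053) + 14043/(-49111) = (-3377 - 1*(-1792))/(-11692 + 18053) + 14043/(-49111) = (-3377 + 1792)/6361 + 14043*(-1/49111) = -1585*1/6361 - 14043/49111 = -1585/6361 - 14043/49111 = -167168458/312395071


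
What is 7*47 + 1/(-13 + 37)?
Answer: 7897/24 ≈ 329.04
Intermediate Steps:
7*47 + 1/(-13 + 37) = 329 + 1/24 = 7897/24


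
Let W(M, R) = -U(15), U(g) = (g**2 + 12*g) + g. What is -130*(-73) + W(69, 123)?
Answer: 9070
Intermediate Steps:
U(g) = g**2 + 13*g
W(M, R) = -420 (W(M, R) = -15*(13 + 15) = -15*28 = -1*420 = -420)
-130*(-73) + W(69, 123) = -130*(-73) - 420 = 9490 - 420 = 9070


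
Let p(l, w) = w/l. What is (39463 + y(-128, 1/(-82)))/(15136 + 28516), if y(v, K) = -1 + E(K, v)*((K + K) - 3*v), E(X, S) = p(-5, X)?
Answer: 663371963/733790120 ≈ 0.90403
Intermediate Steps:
E(X, S) = -X/5 (E(X, S) = X/(-5) = X*(-⅕) = -X/5)
y(v, K) = -1 - K*(-3*v + 2*K)/5 (y(v, K) = -1 + (-K/5)*((K + K) - 3*v) = -1 + (-K/5)*(2*K - 3*v) = -1 + (-K/5)*(-3*v + 2*K) = -1 - K*(-3*v + 2*K)/5)
(39463 + y(-128, 1/(-82)))/(15136 + 28516) = (39463 + (-1 - 2*(1/(-82))²/5 + (⅗)*(-128)/(-82)))/(15136 + 28516) = (39463 + (-1 - 2*(-1/82)²/5 + (⅗)*(-1/82)*(-128)))/43652 = (39463 + (-1 - ⅖*1/6724 + 192/205))*(1/43652) = (39463 + (-1 - 1/16810 + 192/205))*(1/43652) = (39463 - 1067/16810)*(1/43652) = (663371963/16810)*(1/43652) = 663371963/733790120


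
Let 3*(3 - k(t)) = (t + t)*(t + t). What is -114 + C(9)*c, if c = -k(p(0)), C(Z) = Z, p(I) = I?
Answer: -141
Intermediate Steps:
k(t) = 3 - 4*t**2/3 (k(t) = 3 - (t + t)*(t + t)/3 = 3 - 2*t*2*t/3 = 3 - 4*t**2/3)
c = -3 (c = -(3 - 4/3*0**2) = -(3 - 4/3*0) = -(3 + 0) = -1*3 = -3)
-114 + C(9)*c = -114 + 9*(-3) = -114 - 27 = -141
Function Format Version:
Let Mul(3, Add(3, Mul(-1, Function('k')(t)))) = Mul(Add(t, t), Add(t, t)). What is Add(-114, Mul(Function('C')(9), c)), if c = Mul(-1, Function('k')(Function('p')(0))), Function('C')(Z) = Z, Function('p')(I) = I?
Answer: -141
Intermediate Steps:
Function('k')(t) = Add(3, Mul(Rational(-4, 3), Pow(t, 2))) (Function('k')(t) = Add(3, Mul(Rational(-1, 3), Mul(Add(t, t), Add(t, t)))) = Add(3, Mul(Rational(-1, 3), Mul(Mul(2, t), Mul(2, t)))) = Add(3, Mul(Rational(-1, 3), Mul(4, Pow(t, 2)))) = Add(3, Mul(Rational(-4, 3), Pow(t, 2))))
c = -3 (c = Mul(-1, Add(3, Mul(Rational(-4, 3), Pow(0, 2)))) = Mul(-1, Add(3, Mul(Rational(-4, 3), 0))) = Mul(-1, Add(3, 0)) = Mul(-1, 3) = -3)
Add(-114, Mul(Function('C')(9), c)) = Add(-114, Mul(9, -3)) = Add(-114, -27) = -141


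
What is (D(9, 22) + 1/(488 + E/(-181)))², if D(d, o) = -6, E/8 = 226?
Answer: 269297685721/7485710400 ≈ 35.975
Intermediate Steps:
E = 1808 (E = 8*226 = 1808)
(D(9, 22) + 1/(488 + E/(-181)))² = (-6 + 1/(488 + 1808/(-181)))² = (-6 + 1/(488 + 1808*(-1/181)))² = (-6 + 1/(488 - 1808/181))² = (-6 + 1/(86520/181))² = (-6 + 181/86520)² = (-518939/86520)² = 269297685721/7485710400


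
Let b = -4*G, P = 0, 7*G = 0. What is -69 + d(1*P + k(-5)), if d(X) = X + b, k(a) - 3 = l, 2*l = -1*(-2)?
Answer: -65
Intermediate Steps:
G = 0 (G = (⅐)*0 = 0)
l = 1 (l = (-1*(-2))/2 = (½)*2 = 1)
k(a) = 4 (k(a) = 3 + 1 = 4)
b = 0 (b = -4*0 = 0)
d(X) = X (d(X) = X + 0 = X)
-69 + d(1*P + k(-5)) = -69 + (1*0 + 4) = -69 + (0 + 4) = -69 + 4 = -65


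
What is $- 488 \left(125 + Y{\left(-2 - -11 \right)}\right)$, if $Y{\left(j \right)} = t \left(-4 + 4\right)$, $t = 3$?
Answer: $-61000$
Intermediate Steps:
$Y{\left(j \right)} = 0$ ($Y{\left(j \right)} = 3 \left(-4 + 4\right) = 3 \cdot 0 = 0$)
$- 488 \left(125 + Y{\left(-2 - -11 \right)}\right) = - 488 \left(125 + 0\right) = \left(-488\right) 125 = -61000$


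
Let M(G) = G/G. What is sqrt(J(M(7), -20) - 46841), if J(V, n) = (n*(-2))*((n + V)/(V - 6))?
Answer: I*sqrt(46689) ≈ 216.08*I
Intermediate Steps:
M(G) = 1
J(V, n) = -2*n*(V + n)/(-6 + V) (J(V, n) = (-2*n)*((V + n)/(-6 + V)) = -2*n*(V + n)/(-6 + V))
sqrt(J(M(7), -20) - 46841) = sqrt(-2*(-20)*(1 - 20)/(-6 + 1) - 46841) = sqrt(-2*(-20)*(-19)/(-5) - 46841) = sqrt(-2*(-20)*(-1/5)*(-19) - 46841) = sqrt(152 - 46841) = sqrt(-46689) = I*sqrt(46689)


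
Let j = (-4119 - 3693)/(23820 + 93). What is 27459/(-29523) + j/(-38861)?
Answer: -945072363593/1016119435357 ≈ -0.93008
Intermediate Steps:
j = -868/2657 (j = -7812/23913 = -7812*1/23913 = -868/2657 ≈ -0.32668)
27459/(-29523) + j/(-38861) = 27459/(-29523) - 868/2657/(-38861) = 27459*(-1/29523) - 868/2657*(-1/38861) = -9153/9841 + 868/103253677 = -945072363593/1016119435357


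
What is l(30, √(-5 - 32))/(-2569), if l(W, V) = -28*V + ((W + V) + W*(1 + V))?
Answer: -60/2569 - 3*I*√37/2569 ≈ -0.023355 - 0.0071033*I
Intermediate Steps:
l(W, V) = W - 27*V + W*(1 + V) (l(W, V) = -28*V + ((V + W) + W*(1 + V)) = -28*V + (V + W + W*(1 + V)) = W - 27*V + W*(1 + V))
l(30, √(-5 - 32))/(-2569) = (-27*√(-5 - 32) + 2*30 + √(-5 - 32)*30)/(-2569) = (-27*I*√37 + 60 + √(-37)*30)*(-1/2569) = (-27*I*√37 + 60 + (I*√37)*30)*(-1/2569) = (-27*I*√37 + 60 + 30*I*√37)*(-1/2569) = (60 + 3*I*√37)*(-1/2569) = -60/2569 - 3*I*√37/2569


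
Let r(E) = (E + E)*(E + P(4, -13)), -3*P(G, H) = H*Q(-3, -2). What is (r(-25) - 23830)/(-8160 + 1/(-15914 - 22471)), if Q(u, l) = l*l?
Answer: 900000300/313221601 ≈ 2.8734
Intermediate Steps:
Q(u, l) = l**2
P(G, H) = -4*H/3 (P(G, H) = -H*(-2)**2/3 = -H*4/3 = -4*H/3)
r(E) = 2*E*(52/3 + E) (r(E) = (E + E)*(E - 4/3*(-13)) = (2*E)*(E + 52/3) = (2*E)*(52/3 + E) = 2*E*(52/3 + E))
(r(-25) - 23830)/(-8160 + 1/(-15914 - 22471)) = ((2/3)*(-25)*(52 + 3*(-25)) - 23830)/(-8160 + 1/(-15914 - 22471)) = ((2/3)*(-25)*(52 - 75) - 23830)/(-8160 + 1/(-38385)) = ((2/3)*(-25)*(-23) - 23830)/(-8160 - 1/38385) = (1150/3 - 23830)/(-313221601/38385) = -70340/3*(-38385/313221601) = 900000300/313221601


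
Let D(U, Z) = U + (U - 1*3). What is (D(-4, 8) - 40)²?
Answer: 2601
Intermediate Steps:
D(U, Z) = -3 + 2*U (D(U, Z) = U + (U - 3) = U + (-3 + U) = -3 + 2*U)
(D(-4, 8) - 40)² = ((-3 + 2*(-4)) - 40)² = ((-3 - 8) - 40)² = (-11 - 40)² = (-51)² = 2601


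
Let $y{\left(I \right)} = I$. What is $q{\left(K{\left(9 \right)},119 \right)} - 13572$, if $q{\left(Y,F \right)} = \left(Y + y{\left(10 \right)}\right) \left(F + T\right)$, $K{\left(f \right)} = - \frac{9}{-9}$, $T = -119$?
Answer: $-13572$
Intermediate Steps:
$K{\left(f \right)} = 1$ ($K{\left(f \right)} = \left(-9\right) \left(- \frac{1}{9}\right) = 1$)
$q{\left(Y,F \right)} = \left(-119 + F\right) \left(10 + Y\right)$ ($q{\left(Y,F \right)} = \left(Y + 10\right) \left(F - 119\right) = \left(10 + Y\right) \left(-119 + F\right) = \left(-119 + F\right) \left(10 + Y\right)$)
$q{\left(K{\left(9 \right)},119 \right)} - 13572 = \left(-1190 - 119 + 10 \cdot 119 + 119 \cdot 1\right) - 13572 = \left(-1190 - 119 + 1190 + 119\right) - 13572 = 0 - 13572 = -13572$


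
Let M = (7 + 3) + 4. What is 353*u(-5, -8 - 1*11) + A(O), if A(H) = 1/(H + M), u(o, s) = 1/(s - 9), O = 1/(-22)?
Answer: -107755/8596 ≈ -12.535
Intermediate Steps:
O = -1/22 ≈ -0.045455
u(o, s) = 1/(-9 + s)
M = 14 (M = 10 + 4 = 14)
A(H) = 1/(14 + H) (A(H) = 1/(H + 14) = 1/(14 + H))
353*u(-5, -8 - 1*11) + A(O) = 353/(-9 + (-8 - 1*11)) + 1/(14 - 1/22) = 353/(-9 + (-8 - 11)) + 1/(307/22) = 353/(-9 - 19) + 22/307 = 353/(-28) + 22/307 = 353*(-1/28) + 22/307 = -353/28 + 22/307 = -107755/8596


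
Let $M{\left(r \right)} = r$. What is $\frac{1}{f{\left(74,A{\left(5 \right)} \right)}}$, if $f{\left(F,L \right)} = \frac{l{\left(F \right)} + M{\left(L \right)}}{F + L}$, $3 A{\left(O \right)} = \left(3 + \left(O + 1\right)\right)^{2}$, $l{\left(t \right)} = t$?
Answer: $1$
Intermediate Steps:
$A{\left(O \right)} = \frac{\left(4 + O\right)^{2}}{3}$ ($A{\left(O \right)} = \frac{\left(3 + \left(O + 1\right)\right)^{2}}{3} = \frac{\left(3 + \left(1 + O\right)\right)^{2}}{3} = \frac{\left(4 + O\right)^{2}}{3}$)
$f{\left(F,L \right)} = 1$ ($f{\left(F,L \right)} = \frac{F + L}{F + L} = 1$)
$\frac{1}{f{\left(74,A{\left(5 \right)} \right)}} = 1^{-1} = 1$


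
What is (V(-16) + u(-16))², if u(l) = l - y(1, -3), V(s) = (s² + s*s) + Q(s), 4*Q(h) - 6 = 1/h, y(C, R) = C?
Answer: 1009650625/4096 ≈ 2.4650e+5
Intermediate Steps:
Q(h) = 3/2 + 1/(4*h)
V(s) = 2*s² + (1 + 6*s)/(4*s) (V(s) = (s² + s*s) + (1 + 6*s)/(4*s) = (s² + s²) + (1 + 6*s)/(4*s) = 2*s² + (1 + 6*s)/(4*s))
u(l) = -1 + l (u(l) = l - 1*1 = l - 1 = -1 + l)
(V(-16) + u(-16))² = ((¼)*(1 + 6*(-16) + 8*(-16)³)/(-16) + (-1 - 16))² = ((¼)*(-1/16)*(1 - 96 + 8*(-4096)) - 17)² = ((¼)*(-1/16)*(1 - 96 - 32768) - 17)² = ((¼)*(-1/16)*(-32863) - 17)² = (32863/64 - 17)² = (31775/64)² = 1009650625/4096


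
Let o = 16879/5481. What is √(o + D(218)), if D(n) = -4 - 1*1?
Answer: I*√6410334/1827 ≈ 1.3858*I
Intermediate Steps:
D(n) = -5 (D(n) = -4 - 1 = -5)
o = 16879/5481 (o = 16879*(1/5481) = 16879/5481 ≈ 3.0795)
√(o + D(218)) = √(16879/5481 - 5) = √(-10526/5481) = I*√6410334/1827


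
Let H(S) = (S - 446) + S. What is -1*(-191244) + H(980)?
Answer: 192758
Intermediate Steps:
H(S) = -446 + 2*S (H(S) = (-446 + S) + S = -446 + 2*S)
-1*(-191244) + H(980) = -1*(-191244) + (-446 + 2*980) = 191244 + (-446 + 1960) = 191244 + 1514 = 192758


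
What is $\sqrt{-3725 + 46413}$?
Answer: $8 \sqrt{667} \approx 206.61$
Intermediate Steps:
$\sqrt{-3725 + 46413} = \sqrt{42688} = 8 \sqrt{667}$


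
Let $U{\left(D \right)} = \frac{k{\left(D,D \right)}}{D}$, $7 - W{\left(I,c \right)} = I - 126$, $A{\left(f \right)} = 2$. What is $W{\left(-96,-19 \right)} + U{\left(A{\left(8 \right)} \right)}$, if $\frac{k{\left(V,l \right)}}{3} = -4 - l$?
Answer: $220$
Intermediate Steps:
$W{\left(I,c \right)} = 133 - I$ ($W{\left(I,c \right)} = 7 - \left(I - 126\right) = 7 - \left(-126 + I\right) = 133 - I$)
$k{\left(V,l \right)} = -12 - 3 l$ ($k{\left(V,l \right)} = 3 \left(-4 - l\right) = -12 - 3 l$)
$U{\left(D \right)} = \frac{-12 - 3 D}{D}$
$W{\left(-96,-19 \right)} + U{\left(A{\left(8 \right)} \right)} = \left(133 - -96\right) - \left(3 + \frac{12}{2}\right) = \left(133 + 96\right) - 9 = 229 - 9 = 220$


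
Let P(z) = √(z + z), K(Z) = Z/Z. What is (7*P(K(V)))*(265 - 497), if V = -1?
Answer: -1624*√2 ≈ -2296.7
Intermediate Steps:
K(Z) = 1
P(z) = √2*√z (P(z) = √(2*z) = √2*√z)
(7*P(K(V)))*(265 - 497) = (7*(√2*√1))*(265 - 497) = (7*(√2*1))*(-232) = (7*√2)*(-232) = -1624*√2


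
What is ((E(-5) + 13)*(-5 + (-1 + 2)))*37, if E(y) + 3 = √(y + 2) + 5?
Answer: -2220 - 148*I*√3 ≈ -2220.0 - 256.34*I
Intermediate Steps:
E(y) = 2 + √(2 + y) (E(y) = -3 + (√(y + 2) + 5) = -3 + (√(2 + y) + 5) = -3 + (5 + √(2 + y)) = 2 + √(2 + y))
((E(-5) + 13)*(-5 + (-1 + 2)))*37 = (((2 + √(2 - 5)) + 13)*(-5 + (-1 + 2)))*37 = (((2 + √(-3)) + 13)*(-5 + 1))*37 = (((2 + I*√3) + 13)*(-4))*37 = ((15 + I*√3)*(-4))*37 = (-60 - 4*I*√3)*37 = -2220 - 148*I*√3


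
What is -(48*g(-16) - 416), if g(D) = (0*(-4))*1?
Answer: 416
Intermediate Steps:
g(D) = 0 (g(D) = 0*1 = 0)
-(48*g(-16) - 416) = -(48*0 - 416) = -(0 - 416) = -1*(-416) = 416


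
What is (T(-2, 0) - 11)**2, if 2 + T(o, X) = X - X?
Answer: 169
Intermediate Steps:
T(o, X) = -2 (T(o, X) = -2 + (X - X) = -2 + 0 = -2)
(T(-2, 0) - 11)**2 = (-2 - 11)**2 = (-13)**2 = 169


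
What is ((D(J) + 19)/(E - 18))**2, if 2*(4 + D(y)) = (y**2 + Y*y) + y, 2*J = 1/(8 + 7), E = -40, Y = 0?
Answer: 730674961/10899360000 ≈ 0.067038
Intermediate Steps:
J = 1/30 (J = 1/(2*(8 + 7)) = (1/2)/15 = (1/2)*(1/15) = 1/30 ≈ 0.033333)
D(y) = -4 + y/2 + y**2/2 (D(y) = -4 + ((y**2 + 0*y) + y)/2 = -4 + ((y**2 + 0) + y)/2 = -4 + (y**2 + y)/2 = -4 + (y + y**2)/2 = -4 + (y/2 + y**2/2) = -4 + y/2 + y**2/2)
((D(J) + 19)/(E - 18))**2 = (((-4 + (1/2)*(1/30) + (1/30)**2/2) + 19)/(-40 - 18))**2 = (((-4 + 1/60 + (1/2)*(1/900)) + 19)/(-58))**2 = (((-4 + 1/60 + 1/1800) + 19)*(-1/58))**2 = ((-7169/1800 + 19)*(-1/58))**2 = ((27031/1800)*(-1/58))**2 = (-27031/104400)**2 = 730674961/10899360000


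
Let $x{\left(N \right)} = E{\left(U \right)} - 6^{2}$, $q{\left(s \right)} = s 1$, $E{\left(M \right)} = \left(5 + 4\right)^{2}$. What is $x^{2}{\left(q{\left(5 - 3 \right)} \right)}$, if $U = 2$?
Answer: $2025$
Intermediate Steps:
$E{\left(M \right)} = 81$ ($E{\left(M \right)} = 9^{2} = 81$)
$q{\left(s \right)} = s$
$x{\left(N \right)} = 45$ ($x{\left(N \right)} = 81 - 6^{2} = 81 - 36 = 45$)
$x^{2}{\left(q{\left(5 - 3 \right)} \right)} = 45^{2} = 2025$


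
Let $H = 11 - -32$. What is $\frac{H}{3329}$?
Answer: $\frac{43}{3329} \approx 0.012917$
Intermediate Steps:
$H = 43$ ($H = 11 + 32 = 43$)
$\frac{H}{3329} = \frac{43}{3329}$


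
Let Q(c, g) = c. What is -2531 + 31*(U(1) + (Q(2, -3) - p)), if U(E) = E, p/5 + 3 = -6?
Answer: -1043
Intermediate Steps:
p = -45 (p = -15 + 5*(-6) = -15 - 30 = -45)
-2531 + 31*(U(1) + (Q(2, -3) - p)) = -2531 + 31*(1 + (2 - 1*(-45))) = -2531 + 31*(1 + (2 + 45)) = -2531 + 31*(1 + 47) = -2531 + 31*48 = -2531 + 1488 = -1043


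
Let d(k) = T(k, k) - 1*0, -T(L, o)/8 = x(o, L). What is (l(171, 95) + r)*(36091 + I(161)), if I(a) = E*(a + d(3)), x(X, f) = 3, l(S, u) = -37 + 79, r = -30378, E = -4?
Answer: -1078232448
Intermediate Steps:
l(S, u) = 42
T(L, o) = -24 (T(L, o) = -8*3 = -24)
d(k) = -24 (d(k) = -24 - 1*0 = -24 + 0 = -24)
I(a) = 96 - 4*a (I(a) = -4*(a - 24) = -4*(-24 + a) = 96 - 4*a)
(l(171, 95) + r)*(36091 + I(161)) = (42 - 30378)*(36091 + (96 - 4*161)) = -30336*(36091 + (96 - 644)) = -30336*(36091 - 548) = -30336*35543 = -1078232448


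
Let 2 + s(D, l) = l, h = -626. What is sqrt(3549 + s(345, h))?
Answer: sqrt(2921) ≈ 54.046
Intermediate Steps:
s(D, l) = -2 + l
sqrt(3549 + s(345, h)) = sqrt(3549 + (-2 - 626)) = sqrt(3549 - 628) = sqrt(2921)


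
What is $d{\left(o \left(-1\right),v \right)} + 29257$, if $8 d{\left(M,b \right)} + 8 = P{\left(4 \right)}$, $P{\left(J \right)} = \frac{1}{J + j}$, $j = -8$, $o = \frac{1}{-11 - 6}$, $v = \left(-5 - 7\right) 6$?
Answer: $\frac{936191}{32} \approx 29256.0$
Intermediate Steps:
$v = -72$ ($v = \left(-12\right) 6 = -72$)
$o = - \frac{1}{17}$ ($o = \frac{1}{-17} = - \frac{1}{17} \approx -0.058824$)
$P{\left(J \right)} = \frac{1}{-8 + J}$ ($P{\left(J \right)} = \frac{1}{J - 8} = \frac{1}{-8 + J}$)
$d{\left(M,b \right)} = - \frac{33}{32}$ ($d{\left(M,b \right)} = -1 + \frac{1}{8 \left(-8 + 4\right)} = -1 + \frac{1}{8 \left(-4\right)} = -1 + \frac{1}{8} \left(- \frac{1}{4}\right) = -1 - \frac{1}{32} = - \frac{33}{32}$)
$d{\left(o \left(-1\right),v \right)} + 29257 = - \frac{33}{32} + 29257 = \frac{936191}{32}$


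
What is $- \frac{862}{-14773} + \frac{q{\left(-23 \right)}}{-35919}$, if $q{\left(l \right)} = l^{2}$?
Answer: $\frac{23147261}{530631387} \approx 0.043622$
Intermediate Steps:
$- \frac{862}{-14773} + \frac{q{\left(-23 \right)}}{-35919} = - \frac{862}{-14773} + \frac{\left(-23\right)^{2}}{-35919} = \left(-862\right) \left(- \frac{1}{14773}\right) + 529 \left(- \frac{1}{35919}\right) = \frac{862}{14773} - \frac{529}{35919} = \frac{23147261}{530631387}$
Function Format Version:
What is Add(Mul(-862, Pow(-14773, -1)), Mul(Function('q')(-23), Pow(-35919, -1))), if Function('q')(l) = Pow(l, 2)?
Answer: Rational(23147261, 530631387) ≈ 0.043622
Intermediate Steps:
Add(Mul(-862, Pow(-14773, -1)), Mul(Function('q')(-23), Pow(-35919, -1))) = Add(Mul(-862, Pow(-14773, -1)), Mul(Pow(-23, 2), Pow(-35919, -1))) = Add(Mul(-862, Rational(-1, 14773)), Mul(529, Rational(-1, 35919))) = Add(Rational(862, 14773), Rational(-529, 35919)) = Rational(23147261, 530631387)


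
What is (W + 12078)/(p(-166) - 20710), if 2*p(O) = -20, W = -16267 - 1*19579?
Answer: 2971/2590 ≈ 1.1471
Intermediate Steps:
W = -35846 (W = -16267 - 19579 = -35846)
p(O) = -10 (p(O) = (½)*(-20) = -10)
(W + 12078)/(p(-166) - 20710) = (-35846 + 12078)/(-10 - 20710) = -23768/(-20720) = -23768*(-1/20720) = 2971/2590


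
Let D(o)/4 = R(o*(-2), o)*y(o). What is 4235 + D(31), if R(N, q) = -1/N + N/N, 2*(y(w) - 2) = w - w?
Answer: 131537/31 ≈ 4243.1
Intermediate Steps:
y(w) = 2 (y(w) = 2 + (w - w)/2 = 2 + (1/2)*0 = 2 + 0 = 2)
R(N, q) = 1 - 1/N (R(N, q) = -1/N + 1 = 1 - 1/N)
D(o) = -4*(-1 - 2*o)/o (D(o) = 4*(((-1 + o*(-2))/((o*(-2))))*2) = 4*(((-1 - 2*o)/((-2*o)))*2) = 4*(((-1/(2*o))*(-1 - 2*o))*2) = 4*(-(-1 - 2*o)/(2*o)*2) = 4*(-(-1 - 2*o)/o) = -4*(-1 - 2*o)/o)
4235 + D(31) = 4235 + (8 + 4/31) = 4235 + 252/31 = 131537/31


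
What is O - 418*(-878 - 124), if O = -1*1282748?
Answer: -863912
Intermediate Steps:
O = -1282748
O - 418*(-878 - 124) = -1282748 - 418*(-878 - 124) = -1282748 - 418*(-1002) = -1282748 - 1*(-418836) = -1282748 + 418836 = -863912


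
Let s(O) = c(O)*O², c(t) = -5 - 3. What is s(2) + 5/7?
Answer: -219/7 ≈ -31.286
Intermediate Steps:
c(t) = -8
s(O) = -8*O²
s(2) + 5/7 = -8*2² + 5/7 = -8*4 + 5*(⅐) = -32 + 5/7 = -219/7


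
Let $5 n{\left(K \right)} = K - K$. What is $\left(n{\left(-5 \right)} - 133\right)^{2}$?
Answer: $17689$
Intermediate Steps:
$n{\left(K \right)} = 0$ ($n{\left(K \right)} = \frac{K - K}{5} = \frac{1}{5} \cdot 0 = 0$)
$\left(n{\left(-5 \right)} - 133\right)^{2} = \left(0 - 133\right)^{2} = \left(-133\right)^{2} = 17689$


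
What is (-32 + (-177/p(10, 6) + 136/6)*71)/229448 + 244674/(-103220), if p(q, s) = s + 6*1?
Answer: -168255734251/71050867680 ≈ -2.3681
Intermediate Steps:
p(q, s) = 6 + s (p(q, s) = s + 6 = 6 + s)
(-32 + (-177/p(10, 6) + 136/6)*71)/229448 + 244674/(-103220) = (-32 + (-177/(6 + 6) + 136/6)*71)/229448 + 244674/(-103220) = (-32 + (-177/12 + 136*(⅙))*71)*(1/229448) + 244674*(-1/103220) = (-32 + (-177*1/12 + 68/3)*71)*(1/229448) - 122337/51610 = (-32 + (-59/4 + 68/3)*71)*(1/229448) - 122337/51610 = (-32 + (95/12)*71)*(1/229448) - 122337/51610 = (-32 + 6745/12)*(1/229448) - 122337/51610 = (6361/12)*(1/229448) - 122337/51610 = 6361/2753376 - 122337/51610 = -168255734251/71050867680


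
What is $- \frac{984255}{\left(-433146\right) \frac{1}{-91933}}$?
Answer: $- \frac{30161838305}{144382} \approx -2.089 \cdot 10^{5}$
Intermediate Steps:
$- \frac{984255}{\left(-433146\right) \frac{1}{-91933}} = - \frac{984255}{\left(-433146\right) \left(- \frac{1}{91933}\right)} = - \frac{984255}{\frac{433146}{91933}} = \left(-984255\right) \frac{91933}{433146} = - \frac{30161838305}{144382}$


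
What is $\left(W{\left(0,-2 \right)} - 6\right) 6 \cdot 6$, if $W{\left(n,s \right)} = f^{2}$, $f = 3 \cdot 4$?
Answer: $4968$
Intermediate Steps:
$f = 12$
$W{\left(n,s \right)} = 144$ ($W{\left(n,s \right)} = 12^{2} = 144$)
$\left(W{\left(0,-2 \right)} - 6\right) 6 \cdot 6 = \left(144 - 6\right) 6 \cdot 6 = 138 \cdot 6 \cdot 6 = 828 \cdot 6 = 4968$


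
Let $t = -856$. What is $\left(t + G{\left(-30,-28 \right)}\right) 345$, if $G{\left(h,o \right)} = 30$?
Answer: $-284970$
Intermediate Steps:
$\left(t + G{\left(-30,-28 \right)}\right) 345 = \left(-856 + 30\right) 345 = \left(-826\right) 345 = -284970$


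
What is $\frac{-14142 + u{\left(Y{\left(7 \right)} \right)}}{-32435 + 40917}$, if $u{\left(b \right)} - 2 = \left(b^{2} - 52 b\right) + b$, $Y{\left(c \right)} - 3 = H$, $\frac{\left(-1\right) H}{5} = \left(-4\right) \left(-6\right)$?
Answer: $\frac{2758}{4241} \approx 0.65032$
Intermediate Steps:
$H = -120$ ($H = - 5 \left(\left(-4\right) \left(-6\right)\right) = \left(-5\right) 24 = -120$)
$Y{\left(c \right)} = -117$ ($Y{\left(c \right)} = 3 - 120 = -117$)
$u{\left(b \right)} = 2 + b^{2} - 51 b$ ($u{\left(b \right)} = 2 + \left(\left(b^{2} - 52 b\right) + b\right) = 2 + \left(b^{2} - 51 b\right) = 2 + b^{2} - 51 b$)
$\frac{-14142 + u{\left(Y{\left(7 \right)} \right)}}{-32435 + 40917} = \frac{-14142 + \left(2 + \left(-117\right)^{2} - -5967\right)}{-32435 + 40917} = \frac{-14142 + \left(2 + 13689 + 5967\right)}{8482} = \left(-14142 + 19658\right) \frac{1}{8482} = 5516 \cdot \frac{1}{8482} = \frac{2758}{4241}$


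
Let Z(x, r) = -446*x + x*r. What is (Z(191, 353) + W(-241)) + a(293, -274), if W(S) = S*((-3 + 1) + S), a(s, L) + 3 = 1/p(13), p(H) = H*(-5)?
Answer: 2651804/65 ≈ 40797.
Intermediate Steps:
p(H) = -5*H
a(s, L) = -196/65 (a(s, L) = -3 + 1/(-5*13) = -3 + 1/(-65) = -3 - 1/65 = -196/65)
W(S) = S*(-2 + S)
Z(x, r) = -446*x + r*x
(Z(191, 353) + W(-241)) + a(293, -274) = (191*(-446 + 353) - 241*(-2 - 241)) - 196/65 = (191*(-93) - 241*(-243)) - 196/65 = (-17763 + 58563) - 196/65 = 40800 - 196/65 = 2651804/65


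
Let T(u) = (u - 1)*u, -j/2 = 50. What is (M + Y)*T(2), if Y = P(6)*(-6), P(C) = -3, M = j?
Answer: -164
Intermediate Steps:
j = -100 (j = -2*50 = -100)
T(u) = u*(-1 + u) (T(u) = (-1 + u)*u = u*(-1 + u))
M = -100
Y = 18 (Y = -3*(-6) = 18)
(M + Y)*T(2) = (-100 + 18)*(2*(-1 + 2)) = -164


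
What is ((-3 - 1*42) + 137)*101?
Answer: 9292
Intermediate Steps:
((-3 - 1*42) + 137)*101 = ((-3 - 42) + 137)*101 = (-45 + 137)*101 = 92*101 = 9292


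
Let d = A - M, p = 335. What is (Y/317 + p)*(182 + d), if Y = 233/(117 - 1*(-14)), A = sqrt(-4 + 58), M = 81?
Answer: 1405089578/41527 + 41735334*sqrt(6)/41527 ≈ 36297.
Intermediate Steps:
A = 3*sqrt(6) (A = sqrt(54) = 3*sqrt(6) ≈ 7.3485)
Y = 233/131 (Y = 233/(117 + 14) = 233/131 ≈ 1.7786)
d = -81 + 3*sqrt(6) (d = 3*sqrt(6) - 1*81 = 3*sqrt(6) - 81 = -81 + 3*sqrt(6) ≈ -73.651)
(Y/317 + p)*(182 + d) = ((233/131)/317 + 335)*(182 + (-81 + 3*sqrt(6))) = ((233/131)*(1/317) + 335)*(101 + 3*sqrt(6)) = (233/41527 + 335)*(101 + 3*sqrt(6)) = 13911778*(101 + 3*sqrt(6))/41527 = 1405089578/41527 + 41735334*sqrt(6)/41527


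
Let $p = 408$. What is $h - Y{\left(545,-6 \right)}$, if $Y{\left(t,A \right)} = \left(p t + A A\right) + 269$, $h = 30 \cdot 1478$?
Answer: $-178325$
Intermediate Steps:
$h = 44340$
$Y{\left(t,A \right)} = 269 + A^{2} + 408 t$ ($Y{\left(t,A \right)} = \left(408 t + A A\right) + 269 = \left(408 t + A^{2}\right) + 269 = \left(A^{2} + 408 t\right) + 269 = 269 + A^{2} + 408 t$)
$h - Y{\left(545,-6 \right)} = 44340 - \left(269 + \left(-6\right)^{2} + 408 \cdot 545\right) = 44340 - \left(269 + 36 + 222360\right) = 44340 - 222665 = -178325$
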